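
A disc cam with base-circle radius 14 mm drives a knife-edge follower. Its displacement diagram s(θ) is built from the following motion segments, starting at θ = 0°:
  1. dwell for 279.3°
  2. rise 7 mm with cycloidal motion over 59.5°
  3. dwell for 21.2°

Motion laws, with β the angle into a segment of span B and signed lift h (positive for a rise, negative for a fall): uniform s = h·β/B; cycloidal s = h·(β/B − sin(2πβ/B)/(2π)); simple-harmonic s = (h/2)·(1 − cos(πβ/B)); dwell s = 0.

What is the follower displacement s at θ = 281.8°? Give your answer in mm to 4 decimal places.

seg 1 [0°–279.3°] dwell: s stays 0.0000
seg 2 [279.3°–338.8°] cycloidal, h=7: θ=281.8° here. β=2.5, B=59.5. 7·(0.0420 − sin(2π·0.0420)/(2π)) = 0.0034 → s = 0.0034

0.0034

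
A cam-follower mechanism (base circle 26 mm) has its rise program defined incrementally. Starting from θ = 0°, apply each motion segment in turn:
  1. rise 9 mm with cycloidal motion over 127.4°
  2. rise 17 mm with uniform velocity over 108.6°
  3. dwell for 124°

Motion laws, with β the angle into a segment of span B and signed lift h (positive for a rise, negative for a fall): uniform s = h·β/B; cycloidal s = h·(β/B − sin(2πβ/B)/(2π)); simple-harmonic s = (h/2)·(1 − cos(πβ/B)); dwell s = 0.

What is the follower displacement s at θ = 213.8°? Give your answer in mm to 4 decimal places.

seg 1 [0°–127.4°] cycloidal, h=9: full span → s += 9 → s = 9.0000
seg 2 [127.4°–236°] uniform, h=17: θ=213.8° here. β=86.4, B=108.6. 17·86.4/108.6 = 13.5249 → s = 22.5249

22.5249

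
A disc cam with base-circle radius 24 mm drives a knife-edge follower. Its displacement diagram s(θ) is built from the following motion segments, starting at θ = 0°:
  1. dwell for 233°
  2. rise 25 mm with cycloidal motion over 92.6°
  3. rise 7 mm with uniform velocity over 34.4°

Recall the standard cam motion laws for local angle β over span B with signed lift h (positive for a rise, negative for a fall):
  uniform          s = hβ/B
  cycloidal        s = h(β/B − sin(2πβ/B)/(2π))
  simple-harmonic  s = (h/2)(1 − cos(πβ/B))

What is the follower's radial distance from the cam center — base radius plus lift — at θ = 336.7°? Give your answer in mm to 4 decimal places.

seg 1 [0°–233°] dwell: s stays 0.0000
seg 2 [233°–325.6°] cycloidal, h=25: full span → s += 25 → s = 25.0000
seg 3 [325.6°–360°] uniform, h=7: θ=336.7° here. β=11.1, B=34.4. 7·11.1/34.4 = 2.2587 → s = 27.2587
radial distance = base radius + s = 24 + 27.2587 = 51.2587

51.2587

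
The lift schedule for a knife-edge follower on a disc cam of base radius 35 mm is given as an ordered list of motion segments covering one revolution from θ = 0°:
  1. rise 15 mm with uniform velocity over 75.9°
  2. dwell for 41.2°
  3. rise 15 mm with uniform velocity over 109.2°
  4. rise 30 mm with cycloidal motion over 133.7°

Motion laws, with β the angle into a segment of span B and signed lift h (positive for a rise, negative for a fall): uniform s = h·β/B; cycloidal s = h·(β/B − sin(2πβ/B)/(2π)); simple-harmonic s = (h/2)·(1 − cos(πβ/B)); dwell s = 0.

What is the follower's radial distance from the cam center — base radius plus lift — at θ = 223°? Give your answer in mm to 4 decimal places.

seg 1 [0°–75.9°] uniform, h=15: full span → s += 15 → s = 15.0000
seg 2 [75.9°–117.1°] dwell: s stays 15.0000
seg 3 [117.1°–226.3°] uniform, h=15: θ=223° here. β=105.9, B=109.2. 15·105.9/109.2 = 14.5467 → s = 29.5467
radial distance = base radius + s = 35 + 29.5467 = 64.5467

64.5467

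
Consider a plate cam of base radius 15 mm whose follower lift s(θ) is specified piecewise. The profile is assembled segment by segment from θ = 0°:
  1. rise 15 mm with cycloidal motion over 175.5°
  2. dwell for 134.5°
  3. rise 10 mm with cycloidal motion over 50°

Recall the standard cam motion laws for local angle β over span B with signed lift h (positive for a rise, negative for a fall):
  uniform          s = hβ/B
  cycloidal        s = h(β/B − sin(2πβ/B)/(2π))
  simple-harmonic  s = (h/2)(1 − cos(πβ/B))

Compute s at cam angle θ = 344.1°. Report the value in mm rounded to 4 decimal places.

seg 1 [0°–175.5°] cycloidal, h=15: full span → s += 15 → s = 15.0000
seg 2 [175.5°–310°] dwell: s stays 15.0000
seg 3 [310°–360°] cycloidal, h=10: θ=344.1° here. β=34.1, B=50. 10·(0.6820 − sin(2π·0.6820)/(2π)) = 8.2685 → s = 23.2685

23.2685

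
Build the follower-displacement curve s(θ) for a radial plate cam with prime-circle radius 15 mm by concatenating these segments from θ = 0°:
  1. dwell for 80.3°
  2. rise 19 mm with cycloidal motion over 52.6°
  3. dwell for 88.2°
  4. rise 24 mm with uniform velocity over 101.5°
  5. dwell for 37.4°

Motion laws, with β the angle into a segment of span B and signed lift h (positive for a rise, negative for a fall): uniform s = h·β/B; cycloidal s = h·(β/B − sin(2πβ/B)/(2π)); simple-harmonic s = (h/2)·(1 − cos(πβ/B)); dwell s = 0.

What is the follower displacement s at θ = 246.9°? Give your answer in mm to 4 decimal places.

seg 1 [0°–80.3°] dwell: s stays 0.0000
seg 2 [80.3°–132.9°] cycloidal, h=19: full span → s += 19 → s = 19.0000
seg 3 [132.9°–221.1°] dwell: s stays 19.0000
seg 4 [221.1°–322.6°] uniform, h=24: θ=246.9° here. β=25.8, B=101.5. 24·25.8/101.5 = 6.1005 → s = 25.1005

25.1005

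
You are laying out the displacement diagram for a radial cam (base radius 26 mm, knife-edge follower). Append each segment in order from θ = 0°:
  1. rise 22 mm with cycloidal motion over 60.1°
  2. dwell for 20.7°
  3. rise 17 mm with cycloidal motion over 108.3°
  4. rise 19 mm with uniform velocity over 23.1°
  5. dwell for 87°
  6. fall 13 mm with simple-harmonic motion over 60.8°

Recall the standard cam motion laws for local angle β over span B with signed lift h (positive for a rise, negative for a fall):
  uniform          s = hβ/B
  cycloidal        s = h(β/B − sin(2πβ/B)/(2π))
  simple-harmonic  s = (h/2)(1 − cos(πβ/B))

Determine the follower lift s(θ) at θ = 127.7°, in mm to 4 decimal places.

seg 1 [0°–60.1°] cycloidal, h=22: full span → s += 22 → s = 22.0000
seg 2 [60.1°–80.8°] dwell: s stays 22.0000
seg 3 [80.8°–189.1°] cycloidal, h=17: θ=127.7° here. β=46.9, B=108.3. 17·(0.4331 − sin(2π·0.4331)/(2π)) = 6.2572 → s = 28.2572

28.2572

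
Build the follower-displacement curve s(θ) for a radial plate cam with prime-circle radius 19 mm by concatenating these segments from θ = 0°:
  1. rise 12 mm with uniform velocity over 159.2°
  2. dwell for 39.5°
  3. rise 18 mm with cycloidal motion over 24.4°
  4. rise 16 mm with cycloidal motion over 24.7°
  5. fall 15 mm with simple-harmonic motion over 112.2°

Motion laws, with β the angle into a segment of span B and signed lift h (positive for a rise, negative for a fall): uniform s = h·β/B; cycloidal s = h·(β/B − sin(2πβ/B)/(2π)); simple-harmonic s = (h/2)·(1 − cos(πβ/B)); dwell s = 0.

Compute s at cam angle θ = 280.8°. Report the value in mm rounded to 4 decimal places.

seg 1 [0°–159.2°] uniform, h=12: full span → s += 12 → s = 12.0000
seg 2 [159.2°–198.7°] dwell: s stays 12.0000
seg 3 [198.7°–223.1°] cycloidal, h=18: full span → s += 18 → s = 30.0000
seg 4 [223.1°–247.8°] cycloidal, h=16: full span → s += 16 → s = 46.0000
seg 5 [247.8°–360°] simple-harmonic, h=-15: θ=280.8° here. β=33, B=112.2. -15/2·(1 − cos(π·0.2941)) = -2.9802 → s = 43.0198

43.0198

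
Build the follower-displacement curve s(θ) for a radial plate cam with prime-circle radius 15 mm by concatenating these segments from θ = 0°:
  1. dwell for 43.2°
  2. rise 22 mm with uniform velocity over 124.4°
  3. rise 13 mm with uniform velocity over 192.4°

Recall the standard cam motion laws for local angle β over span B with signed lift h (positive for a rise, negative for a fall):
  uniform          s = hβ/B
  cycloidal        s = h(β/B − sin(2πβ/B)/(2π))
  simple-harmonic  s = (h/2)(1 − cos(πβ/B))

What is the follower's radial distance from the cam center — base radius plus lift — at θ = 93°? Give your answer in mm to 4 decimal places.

seg 1 [0°–43.2°] dwell: s stays 0.0000
seg 2 [43.2°–167.6°] uniform, h=22: θ=93° here. β=49.8, B=124.4. 22·49.8/124.4 = 8.8071 → s = 8.8071
radial distance = base radius + s = 15 + 8.8071 = 23.8071

23.8071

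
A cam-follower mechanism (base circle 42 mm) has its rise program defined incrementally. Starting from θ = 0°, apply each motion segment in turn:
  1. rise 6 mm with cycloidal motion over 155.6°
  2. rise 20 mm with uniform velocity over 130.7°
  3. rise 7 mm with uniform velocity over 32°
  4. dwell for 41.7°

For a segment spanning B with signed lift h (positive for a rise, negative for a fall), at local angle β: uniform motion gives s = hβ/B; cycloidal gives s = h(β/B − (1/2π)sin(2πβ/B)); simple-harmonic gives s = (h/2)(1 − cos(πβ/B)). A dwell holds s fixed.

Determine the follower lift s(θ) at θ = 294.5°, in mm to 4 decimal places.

seg 1 [0°–155.6°] cycloidal, h=6: full span → s += 6 → s = 6.0000
seg 2 [155.6°–286.3°] uniform, h=20: full span → s += 20 → s = 26.0000
seg 3 [286.3°–318.3°] uniform, h=7: θ=294.5° here. β=8.2, B=32. 7·8.2/32 = 1.7937 → s = 27.7937

27.7937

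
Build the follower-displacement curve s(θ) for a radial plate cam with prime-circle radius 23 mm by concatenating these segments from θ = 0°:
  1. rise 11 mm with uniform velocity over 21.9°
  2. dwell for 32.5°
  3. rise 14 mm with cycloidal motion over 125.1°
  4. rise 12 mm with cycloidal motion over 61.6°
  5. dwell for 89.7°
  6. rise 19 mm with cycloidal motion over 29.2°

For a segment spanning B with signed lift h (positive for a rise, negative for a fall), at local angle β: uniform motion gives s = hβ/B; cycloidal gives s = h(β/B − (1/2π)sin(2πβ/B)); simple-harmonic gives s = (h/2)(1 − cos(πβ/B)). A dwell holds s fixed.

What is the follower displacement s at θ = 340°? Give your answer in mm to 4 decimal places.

seg 1 [0°–21.9°] uniform, h=11: full span → s += 11 → s = 11.0000
seg 2 [21.9°–54.4°] dwell: s stays 11.0000
seg 3 [54.4°–179.5°] cycloidal, h=14: full span → s += 14 → s = 25.0000
seg 4 [179.5°–241.1°] cycloidal, h=12: full span → s += 12 → s = 37.0000
seg 5 [241.1°–330.8°] dwell: s stays 37.0000
seg 6 [330.8°–360°] cycloidal, h=19: θ=340° here. β=9.2, B=29.2. 19·(0.3151 − sin(2π·0.3151)/(2π)) = 3.2116 → s = 40.2116

40.2116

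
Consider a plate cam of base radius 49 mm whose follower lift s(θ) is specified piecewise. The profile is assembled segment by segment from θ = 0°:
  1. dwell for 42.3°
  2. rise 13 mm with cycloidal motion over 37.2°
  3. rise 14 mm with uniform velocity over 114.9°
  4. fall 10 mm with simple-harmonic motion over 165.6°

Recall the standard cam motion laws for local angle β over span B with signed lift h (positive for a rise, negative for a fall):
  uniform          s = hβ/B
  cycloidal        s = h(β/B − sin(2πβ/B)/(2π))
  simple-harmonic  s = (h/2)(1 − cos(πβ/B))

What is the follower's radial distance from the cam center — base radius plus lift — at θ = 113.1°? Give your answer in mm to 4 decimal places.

seg 1 [0°–42.3°] dwell: s stays 0.0000
seg 2 [42.3°–79.5°] cycloidal, h=13: full span → s += 13 → s = 13.0000
seg 3 [79.5°–194.4°] uniform, h=14: θ=113.1° here. β=33.6, B=114.9. 14·33.6/114.9 = 4.0940 → s = 17.0940
radial distance = base radius + s = 49 + 17.0940 = 66.0940

66.0940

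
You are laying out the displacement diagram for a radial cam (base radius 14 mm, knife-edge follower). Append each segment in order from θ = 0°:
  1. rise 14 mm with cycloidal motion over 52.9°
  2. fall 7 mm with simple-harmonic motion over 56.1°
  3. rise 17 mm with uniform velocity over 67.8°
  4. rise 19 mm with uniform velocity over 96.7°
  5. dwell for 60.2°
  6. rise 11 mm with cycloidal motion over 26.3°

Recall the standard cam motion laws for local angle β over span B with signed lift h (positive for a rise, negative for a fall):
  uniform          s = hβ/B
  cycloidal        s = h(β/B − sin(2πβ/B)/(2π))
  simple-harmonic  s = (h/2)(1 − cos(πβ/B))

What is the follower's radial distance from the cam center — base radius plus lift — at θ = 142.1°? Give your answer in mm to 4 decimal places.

seg 1 [0°–52.9°] cycloidal, h=14: full span → s += 14 → s = 14.0000
seg 2 [52.9°–109°] simple-harmonic, h=-7: full span → s += -7 → s = 7.0000
seg 3 [109°–176.8°] uniform, h=17: θ=142.1° here. β=33.1, B=67.8. 17·33.1/67.8 = 8.2994 → s = 15.2994
radial distance = base radius + s = 14 + 15.2994 = 29.2994

29.2994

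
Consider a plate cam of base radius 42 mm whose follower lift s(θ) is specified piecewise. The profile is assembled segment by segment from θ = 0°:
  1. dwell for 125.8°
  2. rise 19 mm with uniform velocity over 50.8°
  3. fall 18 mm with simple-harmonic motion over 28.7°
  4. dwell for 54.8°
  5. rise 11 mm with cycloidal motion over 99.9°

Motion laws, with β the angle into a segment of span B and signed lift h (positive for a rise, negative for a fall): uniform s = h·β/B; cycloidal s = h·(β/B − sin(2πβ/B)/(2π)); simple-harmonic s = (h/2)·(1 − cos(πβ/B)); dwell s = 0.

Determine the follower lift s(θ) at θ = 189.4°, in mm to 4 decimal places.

seg 1 [0°–125.8°] dwell: s stays 0.0000
seg 2 [125.8°–176.6°] uniform, h=19: full span → s += 19 → s = 19.0000
seg 3 [176.6°–205.3°] simple-harmonic, h=-18: θ=189.4° here. β=12.8, B=28.7. -18/2·(1 − cos(π·0.4460)) = -7.4803 → s = 11.5197

11.5197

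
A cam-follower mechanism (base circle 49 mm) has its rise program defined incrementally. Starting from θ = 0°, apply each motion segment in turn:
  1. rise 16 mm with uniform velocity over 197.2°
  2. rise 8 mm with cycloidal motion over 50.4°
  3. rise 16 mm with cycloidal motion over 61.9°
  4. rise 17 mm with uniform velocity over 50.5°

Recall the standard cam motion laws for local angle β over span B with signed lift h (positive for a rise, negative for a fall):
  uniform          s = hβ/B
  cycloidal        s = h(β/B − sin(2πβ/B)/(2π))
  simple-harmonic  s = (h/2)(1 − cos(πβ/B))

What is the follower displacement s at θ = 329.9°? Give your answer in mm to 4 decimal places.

seg 1 [0°–197.2°] uniform, h=16: full span → s += 16 → s = 16.0000
seg 2 [197.2°–247.6°] cycloidal, h=8: full span → s += 8 → s = 24.0000
seg 3 [247.6°–309.5°] cycloidal, h=16: full span → s += 16 → s = 40.0000
seg 4 [309.5°–360°] uniform, h=17: θ=329.9° here. β=20.4, B=50.5. 17·20.4/50.5 = 6.8673 → s = 46.8673

46.8673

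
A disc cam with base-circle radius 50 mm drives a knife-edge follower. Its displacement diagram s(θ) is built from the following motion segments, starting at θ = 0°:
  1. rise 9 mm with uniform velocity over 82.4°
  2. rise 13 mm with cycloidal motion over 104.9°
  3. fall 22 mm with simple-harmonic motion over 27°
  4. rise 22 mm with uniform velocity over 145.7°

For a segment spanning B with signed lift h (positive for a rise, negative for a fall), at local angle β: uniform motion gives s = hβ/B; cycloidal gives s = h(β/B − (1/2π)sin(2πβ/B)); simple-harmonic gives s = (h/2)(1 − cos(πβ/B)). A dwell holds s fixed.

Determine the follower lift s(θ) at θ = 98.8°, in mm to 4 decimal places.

seg 1 [0°–82.4°] uniform, h=9: full span → s += 9 → s = 9.0000
seg 2 [82.4°–187.3°] cycloidal, h=13: θ=98.8° here. β=16.4, B=104.9. 13·(0.1563 − sin(2π·0.1563)/(2π)) = 0.3114 → s = 9.3114

9.3114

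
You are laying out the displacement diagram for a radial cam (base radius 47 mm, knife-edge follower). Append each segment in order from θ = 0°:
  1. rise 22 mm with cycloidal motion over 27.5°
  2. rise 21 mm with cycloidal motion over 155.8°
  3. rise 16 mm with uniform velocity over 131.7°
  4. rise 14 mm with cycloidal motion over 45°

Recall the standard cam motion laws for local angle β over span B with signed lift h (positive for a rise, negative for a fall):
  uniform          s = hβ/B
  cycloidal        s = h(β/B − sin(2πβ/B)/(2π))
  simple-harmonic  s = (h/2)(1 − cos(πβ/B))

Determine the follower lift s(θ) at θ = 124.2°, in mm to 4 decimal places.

seg 1 [0°–27.5°] cycloidal, h=22: full span → s += 22 → s = 22.0000
seg 2 [27.5°–183.3°] cycloidal, h=21: θ=124.2° here. β=96.7, B=155.8. 21·(0.6207 − sin(2π·0.6207)/(2π)) = 15.3321 → s = 37.3321

37.3321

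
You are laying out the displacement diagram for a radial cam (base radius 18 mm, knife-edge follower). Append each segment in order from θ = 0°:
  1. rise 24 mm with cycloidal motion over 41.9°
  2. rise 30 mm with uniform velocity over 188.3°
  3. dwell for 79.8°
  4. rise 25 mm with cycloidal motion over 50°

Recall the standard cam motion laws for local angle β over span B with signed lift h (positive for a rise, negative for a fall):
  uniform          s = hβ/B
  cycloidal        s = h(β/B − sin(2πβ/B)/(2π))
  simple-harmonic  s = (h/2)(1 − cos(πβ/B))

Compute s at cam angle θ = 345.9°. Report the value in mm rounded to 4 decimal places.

seg 1 [0°–41.9°] cycloidal, h=24: full span → s += 24 → s = 24.0000
seg 2 [41.9°–230.2°] uniform, h=30: full span → s += 30 → s = 54.0000
seg 3 [230.2°–310°] dwell: s stays 54.0000
seg 4 [310°–360°] cycloidal, h=25: θ=345.9° here. β=35.9, B=50. 25·(0.7180 − sin(2π·0.7180)/(2π)) = 21.8487 → s = 75.8487

75.8487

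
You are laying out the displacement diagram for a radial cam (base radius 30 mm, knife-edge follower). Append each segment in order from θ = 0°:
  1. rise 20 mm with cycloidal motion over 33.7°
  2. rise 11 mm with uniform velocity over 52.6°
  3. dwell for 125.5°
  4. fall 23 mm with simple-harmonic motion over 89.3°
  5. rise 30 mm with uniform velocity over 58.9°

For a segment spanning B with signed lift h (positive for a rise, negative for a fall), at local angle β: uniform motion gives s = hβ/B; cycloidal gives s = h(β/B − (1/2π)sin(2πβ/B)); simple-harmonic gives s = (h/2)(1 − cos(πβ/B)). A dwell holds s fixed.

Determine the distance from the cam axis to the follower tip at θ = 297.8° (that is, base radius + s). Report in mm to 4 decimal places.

seg 1 [0°–33.7°] cycloidal, h=20: full span → s += 20 → s = 20.0000
seg 2 [33.7°–86.3°] uniform, h=11: full span → s += 11 → s = 31.0000
seg 3 [86.3°–211.8°] dwell: s stays 31.0000
seg 4 [211.8°–301.1°] simple-harmonic, h=-23: θ=297.8° here. β=86, B=89.3. -23/2·(1 − cos(π·0.9630)) = -22.9226 → s = 8.0774
radial distance = base radius + s = 30 + 8.0774 = 38.0774

38.0774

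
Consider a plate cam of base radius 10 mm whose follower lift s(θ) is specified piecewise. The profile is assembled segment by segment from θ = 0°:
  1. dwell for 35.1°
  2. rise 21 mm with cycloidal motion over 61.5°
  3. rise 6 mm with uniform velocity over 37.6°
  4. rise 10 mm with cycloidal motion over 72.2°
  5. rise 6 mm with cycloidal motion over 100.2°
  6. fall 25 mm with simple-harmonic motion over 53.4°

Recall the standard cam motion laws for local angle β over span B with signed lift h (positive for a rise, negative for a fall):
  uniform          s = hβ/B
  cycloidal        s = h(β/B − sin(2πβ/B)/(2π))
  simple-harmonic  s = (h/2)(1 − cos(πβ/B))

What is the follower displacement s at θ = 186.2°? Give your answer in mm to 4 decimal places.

seg 1 [0°–35.1°] dwell: s stays 0.0000
seg 2 [35.1°–96.6°] cycloidal, h=21: full span → s += 21 → s = 21.0000
seg 3 [96.6°–134.2°] uniform, h=6: full span → s += 6 → s = 27.0000
seg 4 [134.2°–206.4°] cycloidal, h=10: θ=186.2° here. β=52, B=72.2. 10·(0.7202 − sin(2π·0.7202)/(2π)) = 8.7660 → s = 35.7660

35.7660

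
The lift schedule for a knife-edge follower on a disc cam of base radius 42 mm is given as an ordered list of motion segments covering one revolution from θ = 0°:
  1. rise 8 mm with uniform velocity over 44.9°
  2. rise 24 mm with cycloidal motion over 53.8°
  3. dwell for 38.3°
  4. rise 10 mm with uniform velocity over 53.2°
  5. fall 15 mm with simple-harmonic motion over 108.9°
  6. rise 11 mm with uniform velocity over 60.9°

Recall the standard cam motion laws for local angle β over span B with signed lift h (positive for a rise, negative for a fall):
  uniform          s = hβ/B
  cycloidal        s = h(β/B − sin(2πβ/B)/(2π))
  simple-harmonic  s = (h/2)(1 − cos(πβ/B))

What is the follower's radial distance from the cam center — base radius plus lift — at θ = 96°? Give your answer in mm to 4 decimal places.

seg 1 [0°–44.9°] uniform, h=8: full span → s += 8 → s = 8.0000
seg 2 [44.9°–98.7°] cycloidal, h=24: θ=96° here. β=51.1, B=53.8. 24·(0.9498 − sin(2π·0.9498)/(2π)) = 23.9801 → s = 31.9801
radial distance = base radius + s = 42 + 31.9801 = 73.9801

73.9801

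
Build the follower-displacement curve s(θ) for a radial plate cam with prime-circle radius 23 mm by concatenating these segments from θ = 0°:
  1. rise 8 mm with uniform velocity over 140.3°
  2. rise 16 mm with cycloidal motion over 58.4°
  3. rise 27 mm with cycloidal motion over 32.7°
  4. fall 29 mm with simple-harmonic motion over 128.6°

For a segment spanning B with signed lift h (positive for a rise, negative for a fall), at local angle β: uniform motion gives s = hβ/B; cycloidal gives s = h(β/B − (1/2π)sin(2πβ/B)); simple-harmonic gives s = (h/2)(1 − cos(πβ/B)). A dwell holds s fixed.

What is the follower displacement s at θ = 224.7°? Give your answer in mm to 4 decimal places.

seg 1 [0°–140.3°] uniform, h=8: full span → s += 8 → s = 8.0000
seg 2 [140.3°–198.7°] cycloidal, h=16: full span → s += 16 → s = 24.0000
seg 3 [198.7°–231.4°] cycloidal, h=27: θ=224.7° here. β=26, B=32.7. 27·(0.7951 − sin(2π·0.7951)/(2π)) = 25.5936 → s = 49.5936

49.5936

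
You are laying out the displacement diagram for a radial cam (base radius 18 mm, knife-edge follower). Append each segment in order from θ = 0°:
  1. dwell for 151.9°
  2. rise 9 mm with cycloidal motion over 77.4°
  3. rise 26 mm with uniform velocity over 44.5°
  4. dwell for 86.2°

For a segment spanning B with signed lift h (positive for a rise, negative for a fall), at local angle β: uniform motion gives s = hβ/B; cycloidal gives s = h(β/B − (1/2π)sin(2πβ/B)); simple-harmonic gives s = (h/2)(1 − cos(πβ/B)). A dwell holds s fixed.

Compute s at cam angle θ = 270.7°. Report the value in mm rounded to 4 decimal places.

seg 1 [0°–151.9°] dwell: s stays 0.0000
seg 2 [151.9°–229.3°] cycloidal, h=9: full span → s += 9 → s = 9.0000
seg 3 [229.3°–273.8°] uniform, h=26: θ=270.7° here. β=41.4, B=44.5. 26·41.4/44.5 = 24.1888 → s = 33.1888

33.1888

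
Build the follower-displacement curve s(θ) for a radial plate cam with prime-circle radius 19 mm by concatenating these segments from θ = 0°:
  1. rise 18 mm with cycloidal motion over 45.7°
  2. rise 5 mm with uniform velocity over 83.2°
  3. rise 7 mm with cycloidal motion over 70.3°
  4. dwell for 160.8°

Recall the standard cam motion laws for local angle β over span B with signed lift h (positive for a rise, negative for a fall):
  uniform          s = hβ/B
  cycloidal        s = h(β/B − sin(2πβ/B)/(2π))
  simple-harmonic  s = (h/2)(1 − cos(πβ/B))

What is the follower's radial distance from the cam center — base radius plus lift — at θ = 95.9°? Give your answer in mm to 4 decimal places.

seg 1 [0°–45.7°] cycloidal, h=18: full span → s += 18 → s = 18.0000
seg 2 [45.7°–128.9°] uniform, h=5: θ=95.9° here. β=50.2, B=83.2. 5·50.2/83.2 = 3.0168 → s = 21.0168
radial distance = base radius + s = 19 + 21.0168 = 40.0168

40.0168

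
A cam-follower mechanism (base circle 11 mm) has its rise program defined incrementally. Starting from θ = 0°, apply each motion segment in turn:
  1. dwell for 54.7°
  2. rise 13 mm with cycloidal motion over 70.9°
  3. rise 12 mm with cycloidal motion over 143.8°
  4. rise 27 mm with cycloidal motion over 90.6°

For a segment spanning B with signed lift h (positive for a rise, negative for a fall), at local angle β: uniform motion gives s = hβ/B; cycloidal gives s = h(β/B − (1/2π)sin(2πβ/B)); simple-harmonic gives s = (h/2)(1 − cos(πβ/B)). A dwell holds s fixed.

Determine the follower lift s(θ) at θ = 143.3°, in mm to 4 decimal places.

seg 1 [0°–54.7°] dwell: s stays 0.0000
seg 2 [54.7°–125.6°] cycloidal, h=13: full span → s += 13 → s = 13.0000
seg 3 [125.6°–269.4°] cycloidal, h=12: θ=143.3° here. β=17.7, B=143.8. 12·(0.1231 − sin(2π·0.1231)/(2π)) = 0.1429 → s = 13.1429

13.1429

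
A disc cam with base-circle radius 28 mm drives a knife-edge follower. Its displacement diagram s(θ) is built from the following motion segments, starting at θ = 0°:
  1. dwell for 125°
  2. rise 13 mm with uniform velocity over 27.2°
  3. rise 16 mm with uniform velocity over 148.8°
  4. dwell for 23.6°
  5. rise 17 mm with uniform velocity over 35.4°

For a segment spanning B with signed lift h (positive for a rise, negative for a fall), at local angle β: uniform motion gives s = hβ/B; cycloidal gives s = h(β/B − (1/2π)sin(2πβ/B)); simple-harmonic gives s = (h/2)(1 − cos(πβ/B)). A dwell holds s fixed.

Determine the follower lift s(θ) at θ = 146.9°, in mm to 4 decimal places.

seg 1 [0°–125°] dwell: s stays 0.0000
seg 2 [125°–152.2°] uniform, h=13: θ=146.9° here. β=21.9, B=27.2. 13·21.9/27.2 = 10.4669 → s = 10.4669

10.4669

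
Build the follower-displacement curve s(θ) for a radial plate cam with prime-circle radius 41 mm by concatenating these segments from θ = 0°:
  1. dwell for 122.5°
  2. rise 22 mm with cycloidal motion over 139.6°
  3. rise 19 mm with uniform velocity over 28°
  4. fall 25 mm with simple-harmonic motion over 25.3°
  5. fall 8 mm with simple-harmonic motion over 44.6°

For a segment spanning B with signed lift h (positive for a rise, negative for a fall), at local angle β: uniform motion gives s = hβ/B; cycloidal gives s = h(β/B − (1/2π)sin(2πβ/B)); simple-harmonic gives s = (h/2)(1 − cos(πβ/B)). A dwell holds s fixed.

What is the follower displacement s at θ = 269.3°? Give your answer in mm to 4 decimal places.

seg 1 [0°–122.5°] dwell: s stays 0.0000
seg 2 [122.5°–262.1°] cycloidal, h=22: full span → s += 22 → s = 22.0000
seg 3 [262.1°–290.1°] uniform, h=19: θ=269.3° here. β=7.2, B=28. 19·7.2/28 = 4.8857 → s = 26.8857

26.8857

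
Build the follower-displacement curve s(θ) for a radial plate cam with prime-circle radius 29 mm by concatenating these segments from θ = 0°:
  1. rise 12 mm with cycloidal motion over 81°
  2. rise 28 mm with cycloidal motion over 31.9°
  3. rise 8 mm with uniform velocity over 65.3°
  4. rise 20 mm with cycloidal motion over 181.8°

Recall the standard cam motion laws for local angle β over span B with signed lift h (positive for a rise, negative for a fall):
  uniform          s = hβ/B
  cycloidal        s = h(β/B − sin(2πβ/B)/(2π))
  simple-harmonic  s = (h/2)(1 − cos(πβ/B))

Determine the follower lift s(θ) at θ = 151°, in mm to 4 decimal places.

seg 1 [0°–81°] cycloidal, h=12: full span → s += 12 → s = 12.0000
seg 2 [81°–112.9°] cycloidal, h=28: full span → s += 28 → s = 40.0000
seg 3 [112.9°–178.2°] uniform, h=8: θ=151° here. β=38.1, B=65.3. 8·38.1/65.3 = 4.6677 → s = 44.6677

44.6677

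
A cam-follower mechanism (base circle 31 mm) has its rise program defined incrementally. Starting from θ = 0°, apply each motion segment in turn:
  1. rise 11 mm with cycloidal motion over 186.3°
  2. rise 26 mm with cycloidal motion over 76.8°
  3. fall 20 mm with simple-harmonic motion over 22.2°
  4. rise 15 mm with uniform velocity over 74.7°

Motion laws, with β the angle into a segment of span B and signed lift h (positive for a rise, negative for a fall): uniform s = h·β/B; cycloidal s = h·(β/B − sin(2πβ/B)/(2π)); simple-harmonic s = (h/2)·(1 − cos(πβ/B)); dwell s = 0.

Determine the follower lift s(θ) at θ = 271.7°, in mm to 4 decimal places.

seg 1 [0°–186.3°] cycloidal, h=11: full span → s += 11 → s = 11.0000
seg 2 [186.3°–263.1°] cycloidal, h=26: full span → s += 26 → s = 37.0000
seg 3 [263.1°–285.3°] simple-harmonic, h=-20: θ=271.7° here. β=8.6, B=22.2. -20/2·(1 − cos(π·0.3874)) = -6.5355 → s = 30.4645

30.4645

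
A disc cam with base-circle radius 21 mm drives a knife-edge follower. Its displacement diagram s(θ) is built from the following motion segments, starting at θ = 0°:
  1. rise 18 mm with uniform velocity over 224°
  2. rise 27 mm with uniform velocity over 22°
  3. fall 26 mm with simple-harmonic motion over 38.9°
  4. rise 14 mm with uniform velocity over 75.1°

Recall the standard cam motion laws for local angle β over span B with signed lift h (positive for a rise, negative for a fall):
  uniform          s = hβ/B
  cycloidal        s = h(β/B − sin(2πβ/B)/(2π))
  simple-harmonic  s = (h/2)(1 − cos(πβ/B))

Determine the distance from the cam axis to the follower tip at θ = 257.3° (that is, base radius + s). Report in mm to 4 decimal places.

seg 1 [0°–224°] uniform, h=18: full span → s += 18 → s = 18.0000
seg 2 [224°–246°] uniform, h=27: full span → s += 27 → s = 45.0000
seg 3 [246°–284.9°] simple-harmonic, h=-26: θ=257.3° here. β=11.3, B=38.9. -26/2·(1 − cos(π·0.2905)) = -5.0480 → s = 39.9520
radial distance = base radius + s = 21 + 39.9520 = 60.9520

60.9520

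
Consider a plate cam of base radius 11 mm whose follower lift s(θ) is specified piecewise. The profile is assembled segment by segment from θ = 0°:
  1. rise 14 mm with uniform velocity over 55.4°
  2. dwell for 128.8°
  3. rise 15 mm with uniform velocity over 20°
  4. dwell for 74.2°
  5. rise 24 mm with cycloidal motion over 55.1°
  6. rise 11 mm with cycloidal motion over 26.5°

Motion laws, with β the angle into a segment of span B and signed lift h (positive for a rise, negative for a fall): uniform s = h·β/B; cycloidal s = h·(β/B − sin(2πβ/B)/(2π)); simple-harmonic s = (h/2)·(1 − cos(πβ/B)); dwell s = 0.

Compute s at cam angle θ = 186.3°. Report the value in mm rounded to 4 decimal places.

seg 1 [0°–55.4°] uniform, h=14: full span → s += 14 → s = 14.0000
seg 2 [55.4°–184.2°] dwell: s stays 14.0000
seg 3 [184.2°–204.2°] uniform, h=15: θ=186.3° here. β=2.1, B=20. 15·2.1/20 = 1.5750 → s = 15.5750

15.5750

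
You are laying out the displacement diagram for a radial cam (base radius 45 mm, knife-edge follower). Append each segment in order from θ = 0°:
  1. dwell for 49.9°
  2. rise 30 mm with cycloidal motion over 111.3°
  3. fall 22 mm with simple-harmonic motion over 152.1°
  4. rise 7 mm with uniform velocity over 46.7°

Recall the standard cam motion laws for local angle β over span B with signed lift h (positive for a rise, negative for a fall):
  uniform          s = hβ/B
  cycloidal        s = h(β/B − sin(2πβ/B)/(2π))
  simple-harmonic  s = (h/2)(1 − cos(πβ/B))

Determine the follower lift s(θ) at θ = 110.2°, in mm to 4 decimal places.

seg 1 [0°–49.9°] dwell: s stays 0.0000
seg 2 [49.9°–161.2°] cycloidal, h=30: θ=110.2° here. β=60.3, B=111.3. 30·(0.5418 − sin(2π·0.5418)/(2π)) = 17.4924 → s = 17.4924

17.4924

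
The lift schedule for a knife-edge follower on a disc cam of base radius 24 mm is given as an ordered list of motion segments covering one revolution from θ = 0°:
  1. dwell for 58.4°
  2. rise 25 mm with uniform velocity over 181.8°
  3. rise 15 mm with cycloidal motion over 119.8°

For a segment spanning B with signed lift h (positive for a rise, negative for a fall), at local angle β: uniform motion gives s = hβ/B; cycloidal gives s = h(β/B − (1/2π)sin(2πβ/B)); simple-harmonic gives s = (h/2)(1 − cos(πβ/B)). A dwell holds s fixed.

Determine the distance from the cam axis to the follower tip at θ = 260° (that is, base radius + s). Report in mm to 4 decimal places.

seg 1 [0°–58.4°] dwell: s stays 0.0000
seg 2 [58.4°–240.2°] uniform, h=25: full span → s += 25 → s = 25.0000
seg 3 [240.2°–360°] cycloidal, h=15: θ=260° here. β=19.8, B=119.8. 15·(0.1653 − sin(2π·0.1653)/(2π)) = 0.4222 → s = 25.4222
radial distance = base radius + s = 24 + 25.4222 = 49.4222

49.4222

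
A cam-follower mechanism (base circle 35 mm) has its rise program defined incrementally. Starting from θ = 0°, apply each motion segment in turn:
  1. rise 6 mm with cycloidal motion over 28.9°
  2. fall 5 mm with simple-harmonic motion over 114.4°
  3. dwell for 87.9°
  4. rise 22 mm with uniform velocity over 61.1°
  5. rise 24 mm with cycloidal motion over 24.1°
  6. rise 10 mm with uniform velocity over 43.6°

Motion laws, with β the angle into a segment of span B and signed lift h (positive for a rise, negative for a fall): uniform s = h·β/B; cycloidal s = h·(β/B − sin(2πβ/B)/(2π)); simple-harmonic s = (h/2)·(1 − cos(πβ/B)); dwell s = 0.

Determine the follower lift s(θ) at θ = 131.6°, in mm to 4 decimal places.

seg 1 [0°–28.9°] cycloidal, h=6: full span → s += 6 → s = 6.0000
seg 2 [28.9°–143.3°] simple-harmonic, h=-5: θ=131.6° here. β=102.7, B=114.4. -5/2·(1 − cos(π·0.8977)) = -4.8721 → s = 1.1279

1.1279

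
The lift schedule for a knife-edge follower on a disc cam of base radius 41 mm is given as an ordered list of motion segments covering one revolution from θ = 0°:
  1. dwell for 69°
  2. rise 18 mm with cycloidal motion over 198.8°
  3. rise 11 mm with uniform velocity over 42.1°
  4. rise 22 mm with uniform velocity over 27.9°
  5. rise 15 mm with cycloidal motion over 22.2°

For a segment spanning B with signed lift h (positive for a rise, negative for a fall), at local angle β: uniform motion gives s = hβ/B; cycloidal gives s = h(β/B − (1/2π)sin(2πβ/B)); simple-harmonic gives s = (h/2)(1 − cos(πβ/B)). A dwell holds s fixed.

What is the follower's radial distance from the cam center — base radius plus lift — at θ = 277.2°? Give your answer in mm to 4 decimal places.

seg 1 [0°–69°] dwell: s stays 0.0000
seg 2 [69°–267.8°] cycloidal, h=18: full span → s += 18 → s = 18.0000
seg 3 [267.8°–309.9°] uniform, h=11: θ=277.2° here. β=9.4, B=42.1. 11·9.4/42.1 = 2.4561 → s = 20.4561
radial distance = base radius + s = 41 + 20.4561 = 61.4561

61.4561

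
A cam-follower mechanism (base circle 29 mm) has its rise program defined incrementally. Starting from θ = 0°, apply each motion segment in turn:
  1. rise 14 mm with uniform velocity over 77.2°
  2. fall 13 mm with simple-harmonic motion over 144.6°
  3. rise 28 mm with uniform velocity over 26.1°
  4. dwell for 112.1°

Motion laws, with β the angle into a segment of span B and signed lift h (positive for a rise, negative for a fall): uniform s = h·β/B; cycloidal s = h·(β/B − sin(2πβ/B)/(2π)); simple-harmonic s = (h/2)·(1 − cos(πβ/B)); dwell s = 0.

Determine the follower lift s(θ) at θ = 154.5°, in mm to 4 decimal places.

seg 1 [0°–77.2°] uniform, h=14: full span → s += 14 → s = 14.0000
seg 2 [77.2°–221.8°] simple-harmonic, h=-13: θ=154.5° here. β=77.3, B=144.6. -13/2·(1 − cos(π·0.5346)) = -7.2047 → s = 6.7953

6.7953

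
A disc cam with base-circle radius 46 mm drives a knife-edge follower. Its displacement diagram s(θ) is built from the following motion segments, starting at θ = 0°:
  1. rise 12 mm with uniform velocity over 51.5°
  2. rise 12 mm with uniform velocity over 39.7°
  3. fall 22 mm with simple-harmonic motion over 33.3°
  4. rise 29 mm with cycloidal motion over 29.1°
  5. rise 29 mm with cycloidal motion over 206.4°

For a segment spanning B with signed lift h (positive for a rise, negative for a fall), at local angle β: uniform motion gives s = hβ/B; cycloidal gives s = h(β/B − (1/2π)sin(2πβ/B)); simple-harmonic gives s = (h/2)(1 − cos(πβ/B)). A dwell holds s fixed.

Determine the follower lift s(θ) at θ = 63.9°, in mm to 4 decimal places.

seg 1 [0°–51.5°] uniform, h=12: full span → s += 12 → s = 12.0000
seg 2 [51.5°–91.2°] uniform, h=12: θ=63.9° here. β=12.4, B=39.7. 12·12.4/39.7 = 3.7481 → s = 15.7481

15.7481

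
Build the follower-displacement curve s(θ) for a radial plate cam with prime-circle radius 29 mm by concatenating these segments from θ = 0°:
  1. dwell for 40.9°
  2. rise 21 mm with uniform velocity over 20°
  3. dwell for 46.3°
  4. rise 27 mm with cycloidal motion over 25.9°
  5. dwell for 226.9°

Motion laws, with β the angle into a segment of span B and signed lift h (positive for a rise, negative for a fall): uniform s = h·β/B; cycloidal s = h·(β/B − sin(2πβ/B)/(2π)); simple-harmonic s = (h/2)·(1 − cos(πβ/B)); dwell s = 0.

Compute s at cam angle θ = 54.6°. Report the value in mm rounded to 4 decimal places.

seg 1 [0°–40.9°] dwell: s stays 0.0000
seg 2 [40.9°–60.9°] uniform, h=21: θ=54.6° here. β=13.7, B=20. 21·13.7/20 = 14.3850 → s = 14.3850

14.3850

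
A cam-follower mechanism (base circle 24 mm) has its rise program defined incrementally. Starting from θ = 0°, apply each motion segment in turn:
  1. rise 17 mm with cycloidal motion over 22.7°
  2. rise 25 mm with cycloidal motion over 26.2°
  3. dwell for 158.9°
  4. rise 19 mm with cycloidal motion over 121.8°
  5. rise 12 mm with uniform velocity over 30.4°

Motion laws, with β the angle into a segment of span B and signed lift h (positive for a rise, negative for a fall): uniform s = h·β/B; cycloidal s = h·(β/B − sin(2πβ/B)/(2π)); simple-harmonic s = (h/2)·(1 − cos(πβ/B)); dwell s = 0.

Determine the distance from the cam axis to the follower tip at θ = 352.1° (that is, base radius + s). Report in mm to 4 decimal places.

seg 1 [0°–22.7°] cycloidal, h=17: full span → s += 17 → s = 17.0000
seg 2 [22.7°–48.9°] cycloidal, h=25: full span → s += 25 → s = 42.0000
seg 3 [48.9°–207.8°] dwell: s stays 42.0000
seg 4 [207.8°–329.6°] cycloidal, h=19: full span → s += 19 → s = 61.0000
seg 5 [329.6°–360°] uniform, h=12: θ=352.1° here. β=22.5, B=30.4. 12·22.5/30.4 = 8.8816 → s = 69.8816
radial distance = base radius + s = 24 + 69.8816 = 93.8816

93.8816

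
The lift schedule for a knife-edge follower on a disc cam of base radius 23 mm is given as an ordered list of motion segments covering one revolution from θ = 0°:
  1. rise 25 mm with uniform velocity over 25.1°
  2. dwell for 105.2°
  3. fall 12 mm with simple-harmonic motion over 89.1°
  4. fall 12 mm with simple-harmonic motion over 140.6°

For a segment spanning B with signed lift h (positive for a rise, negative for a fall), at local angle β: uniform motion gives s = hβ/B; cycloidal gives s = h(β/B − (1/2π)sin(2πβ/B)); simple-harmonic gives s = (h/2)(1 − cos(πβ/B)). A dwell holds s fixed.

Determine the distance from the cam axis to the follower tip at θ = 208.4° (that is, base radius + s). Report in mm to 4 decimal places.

seg 1 [0°–25.1°] uniform, h=25: full span → s += 25 → s = 25.0000
seg 2 [25.1°–130.3°] dwell: s stays 25.0000
seg 3 [130.3°–219.4°] simple-harmonic, h=-12: θ=208.4° here. β=78.1, B=89.1. -12/2·(1 − cos(π·0.8765)) = -11.5543 → s = 13.4457
radial distance = base radius + s = 23 + 13.4457 = 36.4457

36.4457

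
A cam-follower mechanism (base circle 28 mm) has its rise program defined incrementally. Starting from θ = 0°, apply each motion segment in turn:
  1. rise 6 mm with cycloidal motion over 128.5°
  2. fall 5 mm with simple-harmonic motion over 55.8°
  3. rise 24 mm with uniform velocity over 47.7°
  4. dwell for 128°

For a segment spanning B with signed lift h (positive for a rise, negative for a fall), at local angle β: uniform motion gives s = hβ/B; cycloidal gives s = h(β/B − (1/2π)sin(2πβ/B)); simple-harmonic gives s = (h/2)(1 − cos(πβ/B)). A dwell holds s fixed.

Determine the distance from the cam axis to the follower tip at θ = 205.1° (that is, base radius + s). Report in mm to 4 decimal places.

seg 1 [0°–128.5°] cycloidal, h=6: full span → s += 6 → s = 6.0000
seg 2 [128.5°–184.3°] simple-harmonic, h=-5: full span → s += -5 → s = 1.0000
seg 3 [184.3°–232°] uniform, h=24: θ=205.1° here. β=20.8, B=47.7. 24·20.8/47.7 = 10.4654 → s = 11.4654
radial distance = base radius + s = 28 + 11.4654 = 39.4654

39.4654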